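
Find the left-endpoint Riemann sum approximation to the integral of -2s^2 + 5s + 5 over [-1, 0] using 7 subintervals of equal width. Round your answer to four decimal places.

1.3265

Δs = (0 − (-1))/7 = 1/7.
Left endpoints: -1, -6/7, -5/7, -4/7, -3/7, -2/7, -1/7.
f(-1) = -2, f(-6/7) = -37/49, f(-5/7) = 20/49, f(-4/7) = 73/49, f(-3/7) = 122/49, f(-2/7) = 167/49, f(-1/7) = 208/49.
Sum = Δs · [f(-1) + f(-6/7) + f(-5/7) + ...].
Sum ≈ 1.3265.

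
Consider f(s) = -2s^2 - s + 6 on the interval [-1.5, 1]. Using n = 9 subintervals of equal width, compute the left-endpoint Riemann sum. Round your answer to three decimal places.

Δs = (1 − (-1.5))/9 = 5/18.
Left endpoints: -1.5, -11/9, -17/18, -2/3, -7/18, -1/9, 1/6, 4/9, 13/18.
f(-1.5) = 3, f(-11/9) = 343/81, f(-17/18) = 418/81, f(-2/3) = 52/9, f(-7/18) = 493/81, f(-1/9) = 493/81, f(1/6) = 52/9, f(4/9) = 418/81, f(13/18) = 343/81.
Sum = Δs · [f(-1.5) + f(-11/9) + f(-17/18) + ...].
Sum ≈ 12.644.

12.644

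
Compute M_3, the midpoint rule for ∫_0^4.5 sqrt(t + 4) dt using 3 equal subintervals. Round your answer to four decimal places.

11.1950

Δt = (4.5 − 0)/3 = 1.5.
Midpoints: 0.75, 2.25, 3.75.
f(0.75) ≈ 2.1794, f(2.25) ≈ 2.5000, f(3.75) ≈ 2.7839.
Sum = Δt · [f(0.75) + f(2.25) + f(3.75)].
Sum ≈ 11.1950.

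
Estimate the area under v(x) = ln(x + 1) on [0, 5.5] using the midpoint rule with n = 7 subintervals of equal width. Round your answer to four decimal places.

6.6877

Δx = (5.5 − 0)/7 = 11/14.
Midpoints: 11/28, 33/28, 55/28, 2.75, 99/28, 121/28, 143/28.
v(11/28) ≈ 0.3314, v(33/28) ≈ 0.7787, v(55/28) ≈ 1.0866, v(2.75) ≈ 1.3218, v(99/28) ≈ 1.5120, v(121/28) ≈ 1.6717, v(143/28) ≈ 1.8095.
Sum = Δx · [v(11/28) + v(33/28) + v(55/28) + ...].
Sum ≈ 6.6877.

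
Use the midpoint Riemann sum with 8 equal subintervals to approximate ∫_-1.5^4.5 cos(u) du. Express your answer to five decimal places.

0.02044

Δu = (4.5 − (-1.5))/8 = 0.75.
Midpoints: -1.125, -0.375, 0.375, 1.125, 1.875, 2.625, 3.375, 4.125.
f(-1.125) ≈ 0.43118, f(-0.375) ≈ 0.93051, f(0.375) ≈ 0.93051, f(1.125) ≈ 0.43118, f(1.875) ≈ -0.29953, f(2.625) ≈ -0.86951, f(3.375) ≈ -0.97288, f(4.125) ≈ -0.55419.
Sum = Δu · [f(-1.125) + f(-0.375) + f(0.375) + ...].
Sum ≈ 0.02044.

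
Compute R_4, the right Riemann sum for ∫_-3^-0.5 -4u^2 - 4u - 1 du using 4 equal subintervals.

-13.671875

Δu = (-0.5 − (-3))/4 = 0.625.
Right endpoints: -2.375, -1.75, -1.125, -0.5.
f(-2.375) = -14.0625, f(-1.75) = -6.25, f(-1.125) = -1.5625, f(-0.5) = 0.
Sum = Δu · [f(-2.375) + f(-1.75) + f(-1.125) + f(-0.5)].
Sum = -13.671875.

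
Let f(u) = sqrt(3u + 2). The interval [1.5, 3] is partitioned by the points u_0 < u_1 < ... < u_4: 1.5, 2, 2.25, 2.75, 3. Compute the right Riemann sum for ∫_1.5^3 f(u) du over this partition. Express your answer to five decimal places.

4.58366

Subinterval widths: 0.5, 0.25, 0.5, 0.25.
Right endpoints: 2, 2.25, 2.75, 3.
f(2) ≈ 2.82843, f(2.25) ≈ 2.95804, f(2.75) ≈ 3.20156, f(3) ≈ 3.31662.
Sum = Σ Δu_i · f(u_i).
Sum ≈ 4.58366.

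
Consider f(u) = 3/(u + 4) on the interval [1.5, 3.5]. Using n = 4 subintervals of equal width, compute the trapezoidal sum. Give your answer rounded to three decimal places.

Δu = (3.5 − 1.5)/4 = 0.5.
f(1.5) = 6/11, f(2) = 0.5, f(2.5) = 6/13, f(3) = 3/7, f(3.5) = 0.4.
T_4 = (Δu/2)·[f(u_0) + 2f(u_1) + 2f(u_2) + 2f(u_3) + f(u_4)].
Sum ≈ 0.931.

0.931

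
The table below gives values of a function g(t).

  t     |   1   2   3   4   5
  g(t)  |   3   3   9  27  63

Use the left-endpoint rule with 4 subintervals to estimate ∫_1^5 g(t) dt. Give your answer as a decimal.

42

Δt = 1.
Sum = 1·[3 + 3 + 9 + 27] = 42.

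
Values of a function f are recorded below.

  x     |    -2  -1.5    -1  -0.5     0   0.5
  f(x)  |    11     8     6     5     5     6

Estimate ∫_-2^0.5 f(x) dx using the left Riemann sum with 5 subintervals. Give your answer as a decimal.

17.5

Δx = 0.5.
Sum = 0.5·[11 + 8 + 6 + 5 + 5] = 17.5.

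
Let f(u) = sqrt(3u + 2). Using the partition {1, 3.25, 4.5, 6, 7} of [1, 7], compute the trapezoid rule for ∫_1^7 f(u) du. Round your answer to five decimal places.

21.91574

Subinterval widths: 2.25, 1.25, 1.5, 1.
f(1) ≈ 2.23607, f(3.25) ≈ 3.42783, f(4.5) ≈ 3.93700, f(6) ≈ 4.47214, f(7) ≈ 4.79583.
On each subinterval the trapezoid contributes (Δu_i/2)·[f(u_{i-1}) + f(u_i)].
Sum ≈ 21.91574.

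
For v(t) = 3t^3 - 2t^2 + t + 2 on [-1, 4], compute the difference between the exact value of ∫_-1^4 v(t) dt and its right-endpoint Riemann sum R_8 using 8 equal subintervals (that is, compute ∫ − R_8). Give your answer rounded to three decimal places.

Exact integral: ∫_-1^4 v(t) dt ≈ 165.41667.
R_8 = 222.28515625.
Error ≈ 165.41667 − 222.28515625 ≈ -56.868.

-56.868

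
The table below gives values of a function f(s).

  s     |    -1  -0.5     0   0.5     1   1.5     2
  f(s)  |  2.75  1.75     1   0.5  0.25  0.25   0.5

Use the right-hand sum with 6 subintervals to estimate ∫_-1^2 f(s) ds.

2.125

Δs = 0.5.
Sum = 0.5·[1.75 + 1 + 0.5 + 0.25 + 0.25 + 0.5] = 2.125.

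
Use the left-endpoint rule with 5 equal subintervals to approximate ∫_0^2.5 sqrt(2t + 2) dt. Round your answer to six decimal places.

4.915911

Δt = (2.5 − 0)/5 = 0.5.
Left endpoints: 0, 0.5, 1, 1.5, 2.
f(0) ≈ 1.414214, f(0.5) ≈ 1.732051, f(1) ≈ 2.000000, f(1.5) ≈ 2.236068, f(2) ≈ 2.449490.
Sum = Δt · [f(0) + f(0.5) + f(1) + f(1.5) + f(2)].
Sum ≈ 4.915911.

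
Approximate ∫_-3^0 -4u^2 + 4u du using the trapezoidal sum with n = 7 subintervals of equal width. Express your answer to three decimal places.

Δu = (0 − (-3))/7 = 3/7.
f(-3) = -48, f(-18/7) = -1800/49, f(-15/7) = -1320/49, f(-12/7) = -912/49, f(-9/7) = -576/49, f(-6/7) = -312/49, f(-3/7) = -120/49, f(0) = 0.
T_7 = (Δu/2)·[f(u_0) + 2f(u_1) + ... + 2f(u_{6}) + f(u_7)].
Sum ≈ -54.367.

-54.367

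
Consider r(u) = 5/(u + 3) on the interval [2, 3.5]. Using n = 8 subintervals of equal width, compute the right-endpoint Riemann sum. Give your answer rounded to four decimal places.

Δu = (3.5 − 2)/8 = 0.1875.
Right endpoints: 2.1875, 2.375, 2.5625, 2.75, 2.9375, 3.125, 3.3125, 3.5.
r(2.1875) = 80/83, r(2.375) = 40/43, r(2.5625) = 80/89, r(2.75) = 20/23, r(2.9375) = 16/19, r(3.125) = 40/49, r(3.3125) = 80/101, r(3.5) = 10/13.
Sum = Δu · [r(2.1875) + r(2.375) + r(2.5625) + ...].
Sum ≈ 1.2904.

1.2904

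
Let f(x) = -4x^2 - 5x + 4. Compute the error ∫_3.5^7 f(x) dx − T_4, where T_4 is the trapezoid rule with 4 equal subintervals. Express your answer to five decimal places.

Exact integral: ∫_3.5^7 f(x) dx ≈ -478.0416667.
T_4 = -479.828125.
Error ≈ -478.0416667 − (-479.828125) ≈ 1.78646.

1.78646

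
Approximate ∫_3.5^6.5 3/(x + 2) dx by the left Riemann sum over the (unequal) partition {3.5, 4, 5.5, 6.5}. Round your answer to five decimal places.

Subinterval widths: 0.5, 1.5, 1.
Left endpoints: 3.5, 4, 5.5.
f(3.5) = 6/11, f(4) = 0.5, f(5.5) = 0.4.
Sum = Σ Δx_i · f(x_i).
Sum ≈ 1.42273.

1.42273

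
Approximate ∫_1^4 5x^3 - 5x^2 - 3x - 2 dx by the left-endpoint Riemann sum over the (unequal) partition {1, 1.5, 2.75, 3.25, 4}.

104.67578125

Subinterval widths: 0.5, 1.25, 0.5, 0.75.
Left endpoints: 1, 1.5, 2.75, 3.25.
f(1) = -5, f(1.5) = -0.875, f(2.75) = 55.921875, f(3.25) = 107.078125.
Sum = Σ Δx_i · f(x_i).
Sum = 104.67578125.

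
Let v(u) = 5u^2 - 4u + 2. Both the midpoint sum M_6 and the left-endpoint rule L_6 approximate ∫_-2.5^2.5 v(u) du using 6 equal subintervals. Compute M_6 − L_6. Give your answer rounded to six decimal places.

-12.673611

M_6 ≈ 60.63657407.
L_6 ≈ 73.31018519.
M_6 − L_6 ≈ -12.673611.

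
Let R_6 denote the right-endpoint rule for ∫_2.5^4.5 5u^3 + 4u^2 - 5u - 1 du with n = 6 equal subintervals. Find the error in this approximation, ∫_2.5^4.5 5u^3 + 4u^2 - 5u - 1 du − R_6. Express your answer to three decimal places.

-72.676

Exact integral: ∫_2.5^4.5 f(u) du ≈ 527.41667.
R_6 ≈ 600.09259.
Error ≈ 527.41667 − 600.09259 ≈ -72.676.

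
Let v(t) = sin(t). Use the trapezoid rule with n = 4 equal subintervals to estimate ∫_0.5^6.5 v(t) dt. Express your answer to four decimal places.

-0.0797

Δt = (6.5 − 0.5)/4 = 1.5.
v(0.5) ≈ 0.4794, v(2) ≈ 0.9093, v(3.5) ≈ -0.3508, v(5) ≈ -0.9589, v(6.5) ≈ 0.2151.
T_4 = (Δt/2)·[v(t_0) + 2v(t_1) + 2v(t_2) + 2v(t_3) + v(t_4)].
Sum ≈ -0.0797.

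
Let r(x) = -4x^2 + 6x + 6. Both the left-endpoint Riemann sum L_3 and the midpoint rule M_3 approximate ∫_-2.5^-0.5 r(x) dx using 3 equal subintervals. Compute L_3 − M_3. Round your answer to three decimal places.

-12.889

L_3 ≈ -39.25926.
M_3 ≈ -26.37037.
L_3 − M_3 ≈ -12.889.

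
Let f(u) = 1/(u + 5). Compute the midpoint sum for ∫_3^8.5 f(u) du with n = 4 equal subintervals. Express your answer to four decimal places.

Δu = (8.5 − 3)/4 = 1.375.
Midpoints: 3.6875, 5.0625, 6.4375, 7.8125.
f(3.6875) = 16/139, f(5.0625) = 16/161, f(6.4375) = 16/183, f(7.8125) = 16/205.
Sum = Δu · [f(3.6875) + f(5.0625) + f(6.4375) + f(7.8125)].
Sum ≈ 0.5225.

0.5225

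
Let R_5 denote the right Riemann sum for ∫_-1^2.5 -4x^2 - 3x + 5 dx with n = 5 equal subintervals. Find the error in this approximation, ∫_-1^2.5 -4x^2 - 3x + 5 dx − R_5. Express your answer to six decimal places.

Exact integral: ∫_-1^2.5 f(x) dx ≈ -12.54166667.
R_5 = -24.71.
Error ≈ -12.54166667 − (-24.71) ≈ 12.168333.

12.168333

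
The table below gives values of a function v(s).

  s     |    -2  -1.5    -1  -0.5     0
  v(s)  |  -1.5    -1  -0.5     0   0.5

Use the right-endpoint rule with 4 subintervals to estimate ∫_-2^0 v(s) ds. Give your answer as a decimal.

Δs = 0.5.
Sum = 0.5·[(-1) + (-0.5) + 0 + 0.5] = -0.5.

-0.5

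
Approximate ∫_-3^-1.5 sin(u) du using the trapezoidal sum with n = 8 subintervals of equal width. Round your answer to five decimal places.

-1.05762

Δu = (-1.5 − (-3))/8 = 0.1875.
f(-3) ≈ -0.14112, f(-2.8125) ≈ -0.32318, f(-2.625) ≈ -0.49392, f(-2.4375) ≈ -0.64734, f(-2.25) ≈ -0.77807, f(-2.0625) ≈ -0.88153, f(-1.875) ≈ -0.95409, f(-1.6875) ≈ -0.99320, f(-1.5) ≈ -0.99749.
T_8 = (Δu/2)·[f(u_0) + 2f(u_1) + ... + 2f(u_{7}) + f(u_8)].
Sum ≈ -1.05762.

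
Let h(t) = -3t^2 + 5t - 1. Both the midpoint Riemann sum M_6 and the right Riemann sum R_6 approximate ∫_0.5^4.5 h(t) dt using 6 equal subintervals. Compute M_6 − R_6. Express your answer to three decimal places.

M_6 ≈ -44.55556.
R_6 ≈ -59.22222.
M_6 − R_6 ≈ 14.667.

14.667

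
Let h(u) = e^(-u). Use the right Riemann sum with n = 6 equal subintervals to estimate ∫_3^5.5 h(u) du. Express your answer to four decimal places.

Δu = (5.5 − 3)/6 = 5/12.
Right endpoints: 41/12, 23/6, 4.25, 14/3, 61/12, 5.5.
h(41/12) ≈ 0.0328, h(23/6) ≈ 0.0216, h(4.25) ≈ 0.0143, h(14/3) ≈ 0.0094, h(61/12) ≈ 0.0062, h(5.5) ≈ 0.0041.
Sum = Δu · [h(41/12) + h(23/6) + h(4.25) + ...].
Sum ≈ 0.0368.

0.0368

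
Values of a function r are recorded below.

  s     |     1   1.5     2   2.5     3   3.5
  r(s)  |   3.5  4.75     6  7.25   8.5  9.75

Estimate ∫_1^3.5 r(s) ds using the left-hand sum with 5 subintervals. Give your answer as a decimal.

15

Δs = 0.5.
Sum = 0.5·[3.5 + 4.75 + 6 + 7.25 + 8.5] = 15.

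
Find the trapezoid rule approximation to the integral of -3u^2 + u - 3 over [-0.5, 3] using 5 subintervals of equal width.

-34.1075

Δu = (3 − (-0.5))/5 = 0.7.
f(-0.5) = -4.25, f(0.2) = -2.92, f(0.9) = -4.53, f(1.6) = -9.08, f(2.3) = -16.57, f(3) = -27.
T_5 = (Δu/2)·[f(u_0) + 2f(u_1) + ... + 2f(u_{4}) + f(u_5)].
Sum = -34.1075.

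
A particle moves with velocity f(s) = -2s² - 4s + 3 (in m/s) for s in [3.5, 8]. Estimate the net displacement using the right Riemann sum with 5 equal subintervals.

-458.64

Δs = (8 − 3.5)/5 = 0.9.
Right endpoints: 4.4, 5.3, 6.2, 7.1, 8.
f(4.4) = -53.32, f(5.3) = -74.38, f(6.2) = -98.68, f(7.1) = -126.22, f(8) = -157.
Sum = Δs · [f(4.4) + f(5.3) + f(6.2) + f(7.1) + f(8)].
Sum = -458.64.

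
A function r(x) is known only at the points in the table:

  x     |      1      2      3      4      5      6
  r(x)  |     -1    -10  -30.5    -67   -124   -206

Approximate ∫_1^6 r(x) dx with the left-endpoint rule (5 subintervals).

Δx = 1.
Sum = 1·[(-1) + (-10) + (-30.5) + (-67) + (-124)] = -232.5.

-232.5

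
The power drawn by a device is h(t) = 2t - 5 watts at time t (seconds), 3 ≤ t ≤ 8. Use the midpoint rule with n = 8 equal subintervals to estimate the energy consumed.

30

Δt = (8 − 3)/8 = 0.625.
Midpoints: 3.3125, 3.9375, 4.5625, 5.1875, 5.8125, 6.4375, 7.0625, 7.6875.
h(3.3125) = 1.625, h(3.9375) = 2.875, h(4.5625) = 4.125, h(5.1875) = 5.375, h(5.8125) = 6.625, h(6.4375) = 7.875, h(7.0625) = 9.125, h(7.6875) = 10.375.
Sum = Δt · [h(3.3125) + h(3.9375) + h(4.5625) + ...].
Sum = 30.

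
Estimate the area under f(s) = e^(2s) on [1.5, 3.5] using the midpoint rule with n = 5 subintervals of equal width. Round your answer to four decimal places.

524.1833

Δs = (3.5 − 1.5)/5 = 0.4.
Midpoints: 1.7, 2.1, 2.5, 2.9, 3.3.
f(1.7) ≈ 29.9641, f(2.1) ≈ 66.6863, f(2.5) ≈ 148.4132, f(2.9) ≈ 330.2996, f(3.3) ≈ 735.0952.
Sum = Δs · [f(1.7) + f(2.1) + f(2.5) + f(2.9) + f(3.3)].
Sum ≈ 524.1833.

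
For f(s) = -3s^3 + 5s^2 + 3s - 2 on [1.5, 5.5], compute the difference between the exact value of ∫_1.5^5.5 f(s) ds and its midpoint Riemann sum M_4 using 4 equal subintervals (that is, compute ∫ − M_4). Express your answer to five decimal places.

Exact integral: ∫_1.5^5.5 f(s) ds ≈ -376.8333333.
M_4 = -368.
Error ≈ -376.8333333 − (-368) ≈ -8.83333.

-8.83333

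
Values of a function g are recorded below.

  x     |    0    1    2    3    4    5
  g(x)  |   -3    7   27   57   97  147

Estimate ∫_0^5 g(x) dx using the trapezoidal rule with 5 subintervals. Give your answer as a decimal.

260

Δx = 1.
T_5 = (1/2)·[(-3) + 2·7 + 2·27 + 2·57 + 2·97 + 147] = 260.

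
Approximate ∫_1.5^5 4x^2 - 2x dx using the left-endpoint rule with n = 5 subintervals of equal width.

111.16

Δx = (5 − 1.5)/5 = 0.7.
Left endpoints: 1.5, 2.2, 2.9, 3.6, 4.3.
f(1.5) = 6, f(2.2) = 14.96, f(2.9) = 27.84, f(3.6) = 44.64, f(4.3) = 65.36.
Sum = Δx · [f(1.5) + f(2.2) + f(2.9) + f(3.6) + f(4.3)].
Sum = 111.16.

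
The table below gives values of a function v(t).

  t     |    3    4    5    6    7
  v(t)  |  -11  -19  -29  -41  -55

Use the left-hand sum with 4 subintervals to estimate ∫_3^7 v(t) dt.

-100

Δt = 1.
Sum = 1·[(-11) + (-19) + (-29) + (-41)] = -100.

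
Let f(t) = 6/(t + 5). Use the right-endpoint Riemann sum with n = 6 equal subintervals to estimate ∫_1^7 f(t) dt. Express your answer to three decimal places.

Δt = (7 − 1)/6 = 1.
Right endpoints: 2, 3, 4, 5, 6, 7.
f(2) = 6/7, f(3) = 0.75, f(4) = 2/3, f(5) = 0.6, f(6) = 6/11, f(7) = 0.5.
Sum = Δt · [f(2) + f(3) + f(4) + ...].
Sum ≈ 3.919.

3.919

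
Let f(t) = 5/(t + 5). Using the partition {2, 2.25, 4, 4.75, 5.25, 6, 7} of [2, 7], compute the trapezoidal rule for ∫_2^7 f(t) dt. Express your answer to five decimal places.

Subinterval widths: 0.25, 1.75, 0.75, 0.5, 0.75, 1.
f(2) = 5/7, f(2.25) = 20/29, f(4) = 5/9, f(4.75) = 20/39, f(5.25) = 20/41, f(6) = 5/11, f(7) = 5/12.
On each subinterval the trapezoid contributes (Δt_i/2)·[f(t_{i-1}) + f(t_i)].
Sum ≈ 2.70484.

2.70484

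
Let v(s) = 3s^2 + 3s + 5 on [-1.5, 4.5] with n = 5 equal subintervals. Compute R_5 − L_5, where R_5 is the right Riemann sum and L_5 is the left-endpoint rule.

R_5 = 199.02.
L_5 = 112.62.
R_5 − L_5 = 86.4.

86.4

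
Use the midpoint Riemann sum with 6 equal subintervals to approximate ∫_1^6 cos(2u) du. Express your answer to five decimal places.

-0.81392

Δu = (6 − 1)/6 = 5/6.
Midpoints: 17/12, 2.25, 37/12, 47/12, 4.75, 67/12.
f(17/12) ≈ -0.95286, f(2.25) ≈ -0.21080, f(37/12) ≈ 0.99322, f(47/12) ≈ 0.02065, f(4.75) ≈ -0.99717, f(67/12) ≈ 0.17026.
Sum = Δu · [f(17/12) + f(2.25) + f(37/12) + ...].
Sum ≈ -0.81392.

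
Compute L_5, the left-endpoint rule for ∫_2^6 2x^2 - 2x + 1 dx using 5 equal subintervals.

89.12

Δx = (6 − 2)/5 = 0.8.
Left endpoints: 2, 2.8, 3.6, 4.4, 5.2.
f(2) = 5, f(2.8) = 11.08, f(3.6) = 19.72, f(4.4) = 30.92, f(5.2) = 44.68.
Sum = Δx · [f(2) + f(2.8) + f(3.6) + f(4.4) + f(5.2)].
Sum = 89.12.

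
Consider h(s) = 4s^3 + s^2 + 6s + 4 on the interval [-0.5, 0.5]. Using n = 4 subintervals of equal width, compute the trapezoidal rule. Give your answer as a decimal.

4.09375

Δs = (0.5 − (-0.5))/4 = 0.25.
h(-0.5) = 0.75, h(-0.25) = 2.5, h(0) = 4, h(0.25) = 5.625, h(0.5) = 7.75.
T_4 = (Δs/2)·[h(s_0) + 2h(s_1) + 2h(s_2) + 2h(s_3) + h(s_4)].
Sum = 4.09375.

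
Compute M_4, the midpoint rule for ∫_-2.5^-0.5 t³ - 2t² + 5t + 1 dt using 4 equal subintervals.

Δt = (-0.5 − (-2.5))/4 = 0.5.
Midpoints: -2.25, -1.75, -1.25, -0.75.
f(-2.25) = -31.765625, f(-1.75) = -19.234375, f(-1.25) = -10.328125, f(-0.75) = -4.296875.
Sum = Δt · [f(-2.25) + f(-1.75) + f(-1.25) + f(-0.75)].
Sum = -32.8125.

-32.8125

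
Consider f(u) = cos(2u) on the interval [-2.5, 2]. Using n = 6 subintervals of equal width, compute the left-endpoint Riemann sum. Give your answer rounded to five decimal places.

Δu = (2 − (-2.5))/6 = 0.75.
Left endpoints: -2.5, -1.75, -1, -0.25, 0.5, 1.25.
f(-2.5) ≈ 0.28366, f(-1.75) ≈ -0.93646, f(-1) ≈ -0.41615, f(-0.25) ≈ 0.87758, f(0.5) ≈ 0.54030, f(1.25) ≈ -0.80114.
Sum = Δu · [f(-2.5) + f(-1.75) + f(-1) + ...].
Sum ≈ -0.33915.

-0.33915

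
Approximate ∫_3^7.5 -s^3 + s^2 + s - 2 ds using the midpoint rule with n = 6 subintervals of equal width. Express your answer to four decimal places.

Δs = (7.5 − 3)/6 = 0.75.
Midpoints: 3.375, 4.125, 4.875, 5.625, 6.375, 7.125.
f(3.375) = -13147/512, f(4.125) = -26137/512, f(4.875) = -45679/512, f(5.625) = -73069/512, f(6.375) = -109603/512, f(7.125) = -156577/512.
Sum = Δs · [f(3.375) + f(4.125) + f(4.875) + ...].
Sum ≈ -621.4043.

-621.4043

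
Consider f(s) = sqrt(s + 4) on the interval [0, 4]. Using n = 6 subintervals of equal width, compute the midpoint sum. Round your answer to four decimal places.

Δs = (4 − 0)/6 = 2/3.
Midpoints: 1/3, 1, 5/3, 7/3, 3, 11/3.
f(1/3) ≈ 2.0817, f(1) ≈ 2.2361, f(5/3) ≈ 2.3805, f(7/3) ≈ 2.5166, f(3) ≈ 2.6458, f(11/3) ≈ 2.7689.
Sum = Δs · [f(1/3) + f(1) + f(5/3) + ...].
Sum ≈ 9.7530.

9.7530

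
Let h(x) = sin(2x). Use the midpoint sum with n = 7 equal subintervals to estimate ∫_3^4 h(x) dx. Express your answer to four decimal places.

Δx = (4 − 3)/7 = 1/7.
Midpoints: 43/14, 45/14, 47/14, 3.5, 51/14, 53/14, 55/14.
h(43/14) ≈ -0.1399, h(45/14) ≈ 0.1449, h(47/14) ≈ 0.4179, h(3.5) ≈ 0.6570, h(51/14) ≈ 0.8428, h(53/14) ≈ 0.9603, h(55/14) ≈ 1.0000.
Sum = Δx · [h(43/14) + h(45/14) + h(47/14) + ...].
Sum ≈ 0.5547.

0.5547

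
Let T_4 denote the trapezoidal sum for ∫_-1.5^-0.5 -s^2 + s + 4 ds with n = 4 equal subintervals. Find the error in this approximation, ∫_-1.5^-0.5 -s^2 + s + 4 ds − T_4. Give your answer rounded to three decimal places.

0.010

Exact integral: ∫_-1.5^-0.5 f(s) ds ≈ 1.91667.
T_4 = 1.90625.
Error ≈ 1.91667 − 1.90625 ≈ 0.010.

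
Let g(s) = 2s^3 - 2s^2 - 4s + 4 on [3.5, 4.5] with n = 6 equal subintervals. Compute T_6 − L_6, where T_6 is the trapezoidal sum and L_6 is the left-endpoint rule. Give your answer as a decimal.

6.375

T_6 ≈ 85.93519.
L_6 ≈ 79.56019.
T_6 − L_6 = 6.375.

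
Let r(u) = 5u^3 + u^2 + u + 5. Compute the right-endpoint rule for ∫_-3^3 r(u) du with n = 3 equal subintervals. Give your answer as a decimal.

328

Δu = (3 − (-3))/3 = 2.
Right endpoints: -1, 1, 3.
r(-1) = 0, r(1) = 12, r(3) = 152.
Sum = Δu · [r(-1) + r(1) + r(3)].
Sum = 328.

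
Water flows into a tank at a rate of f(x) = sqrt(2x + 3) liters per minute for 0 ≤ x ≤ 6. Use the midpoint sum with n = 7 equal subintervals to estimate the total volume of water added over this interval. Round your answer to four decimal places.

Δx = (6 − 0)/7 = 6/7.
Midpoints: 3/7, 9/7, 15/7, 3, 27/7, 33/7, 39/7.
f(3/7) ≈ 1.9640, f(9/7) ≈ 2.3604, f(15/7) ≈ 2.6992, f(3) ≈ 3.0000, f(27/7) ≈ 3.2733, f(33/7) ≈ 3.5254, f(39/7) ≈ 3.7607.
Sum = Δx · [f(3/7) + f(9/7) + f(15/7) + ...].
Sum ≈ 17.6425.

17.6425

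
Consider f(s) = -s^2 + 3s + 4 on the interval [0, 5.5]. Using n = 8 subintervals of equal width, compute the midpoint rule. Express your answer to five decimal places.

Δs = (5.5 − 0)/8 = 0.6875.
Midpoints: 0.34375, 1.03125, 1.71875, 2.40625, 3.09375, 3.78125, 4.46875, 5.15625.
f(0.34375) = 5031/1024, f(1.03125) = 6175/1024, f(1.71875) = 6351/1024, f(2.40625) = 5559/1024, f(3.09375) = 3799/1024, f(3.78125) = 1071/1024, f(4.46875) = -2625/1024, f(5.15625) = -7289/1024.
Sum = Δs · [f(0.34375) + f(1.03125) + f(1.71875) + ...].
Sum ≈ 12.13330.

12.13330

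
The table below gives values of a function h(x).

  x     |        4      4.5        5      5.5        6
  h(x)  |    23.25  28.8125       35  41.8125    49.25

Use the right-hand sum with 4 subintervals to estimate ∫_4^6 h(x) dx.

77.4375

Δx = 0.5.
Sum = 0.5·[28.8125 + 35 + 41.8125 + 49.25] = 77.4375.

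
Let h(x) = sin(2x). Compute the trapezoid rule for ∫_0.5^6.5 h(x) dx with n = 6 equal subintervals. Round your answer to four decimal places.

-0.1179

Δx = (6.5 − 0.5)/6 = 1.
h(0.5) ≈ 0.8415, h(1.5) ≈ 0.1411, h(2.5) ≈ -0.9589, h(3.5) ≈ 0.6570, h(4.5) ≈ 0.4121, h(5.5) ≈ -1.0000, h(6.5) ≈ 0.4202.
T_6 = (Δx/2)·[h(x_0) + 2h(x_1) + ... + 2h(x_{5}) + h(x_6)].
Sum ≈ -0.1179.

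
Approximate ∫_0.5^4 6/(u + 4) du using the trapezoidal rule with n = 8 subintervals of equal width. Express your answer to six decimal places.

3.455412

Δu = (4 − 0.5)/8 = 0.4375.
f(0.5) = 4/3, f(0.9375) = 96/79, f(1.375) = 48/43, f(1.8125) = 32/31, f(2.25) = 0.96, f(2.6875) = 96/107, f(3.125) = 16/19, f(3.5625) = 96/121, f(4) = 0.75.
T_8 = (Δu/2)·[f(u_0) + 2f(u_1) + ... + 2f(u_{7}) + f(u_8)].
Sum ≈ 3.455412.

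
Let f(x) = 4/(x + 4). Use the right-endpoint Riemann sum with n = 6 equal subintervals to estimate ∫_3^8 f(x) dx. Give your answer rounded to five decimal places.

Δx = (8 − 3)/6 = 5/6.
Right endpoints: 23/6, 14/3, 5.5, 19/3, 43/6, 8.
f(23/6) = 24/47, f(14/3) = 6/13, f(5.5) = 8/19, f(19/3) = 12/31, f(43/6) = 24/67, f(8) = 1/3.
Sum = Δx · [f(23/6) + f(14/3) + f(5.5) + ...].
Sum ≈ 2.05989.

2.05989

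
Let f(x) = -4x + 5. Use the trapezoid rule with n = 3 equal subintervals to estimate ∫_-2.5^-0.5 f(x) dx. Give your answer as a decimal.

Δx = (-0.5 − (-2.5))/3 = 2/3.
f(-2.5) = 15, f(-11/6) = 37/3, f(-7/6) = 29/3, f(-0.5) = 7.
T_3 = (Δx/2)·[f(x_0) + 2f(x_1) + 2f(x_2) + f(x_3)].
Sum = 22.

22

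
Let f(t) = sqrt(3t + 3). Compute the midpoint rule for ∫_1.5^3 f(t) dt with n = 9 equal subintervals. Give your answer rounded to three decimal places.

4.673

Δt = (3 − 1.5)/9 = 1/6.
Midpoints: 19/12, 1.75, 23/12, 25/12, 2.25, 29/12, 31/12, 2.75, 35/12.
f(19/12) ≈ 2.784, f(1.75) ≈ 2.872, f(23/12) ≈ 2.958, f(25/12) ≈ 3.041, f(2.25) ≈ 3.122, f(29/12) ≈ 3.202, f(31/12) ≈ 3.279, f(2.75) ≈ 3.354, f(35/12) ≈ 3.428.
Sum = Δt · [f(19/12) + f(1.75) + f(23/12) + ...].
Sum ≈ 4.673.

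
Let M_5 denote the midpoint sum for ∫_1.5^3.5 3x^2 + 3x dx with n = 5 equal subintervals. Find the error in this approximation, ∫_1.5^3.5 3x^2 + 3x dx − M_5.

0.08

Exact integral: ∫_1.5^3.5 f(x) dx = 54.5.
M_5 = 54.42.
Error = 54.5 − 54.42 = 0.08.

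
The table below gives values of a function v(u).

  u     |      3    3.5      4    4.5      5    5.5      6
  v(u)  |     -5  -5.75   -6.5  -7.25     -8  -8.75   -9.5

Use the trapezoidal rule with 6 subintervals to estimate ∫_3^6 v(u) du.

Δu = 0.5.
T_6 = (0.5/2)·[(-5) + 2·(-5.75) + 2·(-6.5) + 2·(-7.25) + 2·(-8) + 2·(-8.75) + (-9.5)] = -21.75.

-21.75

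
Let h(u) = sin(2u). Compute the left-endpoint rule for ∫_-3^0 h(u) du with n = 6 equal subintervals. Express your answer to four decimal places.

0.0516

Δu = (0 − (-3))/6 = 0.5.
Left endpoints: -3, -2.5, -2, -1.5, -1, -0.5.
h(-3) ≈ 0.2794, h(-2.5) ≈ 0.9589, h(-2) ≈ 0.7568, h(-1.5) ≈ -0.1411, h(-1) ≈ -0.9093, h(-0.5) ≈ -0.8415.
Sum = Δu · [h(-3) + h(-2.5) + h(-2) + ...].
Sum ≈ 0.0516.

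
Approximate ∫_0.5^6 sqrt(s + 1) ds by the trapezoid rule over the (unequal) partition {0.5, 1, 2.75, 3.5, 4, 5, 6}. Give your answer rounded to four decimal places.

Subinterval widths: 0.5, 1.75, 0.75, 0.5, 1, 1.
f(0.5) ≈ 1.2247, f(1) ≈ 1.4142, f(2.75) ≈ 1.9365, f(3.5) ≈ 2.1213, f(4) ≈ 2.2361, f(5) ≈ 2.4495, f(6) ≈ 2.6458.
On each subinterval the trapezoid contributes (Δs_i/2)·[f(s_{i-1}) + f(s_i)].
Sum ≈ 11.0930.

11.0930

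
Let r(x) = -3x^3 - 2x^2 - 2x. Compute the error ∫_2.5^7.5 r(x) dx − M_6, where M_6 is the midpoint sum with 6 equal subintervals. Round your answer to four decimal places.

-13.5995

Exact integral: ∫_2.5^7.5 r(x) dx ≈ -2664.583333.
M_6 ≈ -2650.983796.
Error ≈ -2664.583333 − (-2650.983796) ≈ -13.5995.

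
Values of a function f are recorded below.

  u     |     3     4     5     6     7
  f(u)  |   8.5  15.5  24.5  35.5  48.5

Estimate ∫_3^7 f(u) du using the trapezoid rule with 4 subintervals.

104

Δu = 1.
T_4 = (1/2)·[8.5 + 2·15.5 + 2·24.5 + 2·35.5 + 48.5] = 104.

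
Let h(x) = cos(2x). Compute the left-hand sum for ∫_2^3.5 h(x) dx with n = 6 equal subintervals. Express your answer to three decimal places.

0.516

Δx = (3.5 − 2)/6 = 0.25.
Left endpoints: 2, 2.25, 2.5, 2.75, 3, 3.25.
h(2) ≈ -0.654, h(2.25) ≈ -0.211, h(2.5) ≈ 0.284, h(2.75) ≈ 0.709, h(3) ≈ 0.960, h(3.25) ≈ 0.977.
Sum = Δx · [h(2) + h(2.25) + h(2.5) + ...].
Sum ≈ 0.516.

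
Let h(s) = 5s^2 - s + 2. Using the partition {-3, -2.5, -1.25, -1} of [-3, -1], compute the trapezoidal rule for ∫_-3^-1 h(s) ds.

53.078125

Subinterval widths: 0.5, 1.25, 0.25.
h(-3) = 50, h(-2.5) = 35.75, h(-1.25) = 11.0625, h(-1) = 8.
On each subinterval the trapezoid contributes (Δs_i/2)·[h(s_{i-1}) + h(s_i)].
Sum = 53.078125.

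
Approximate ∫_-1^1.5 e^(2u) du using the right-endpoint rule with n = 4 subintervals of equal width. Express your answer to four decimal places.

17.4758

Δu = (1.5 − (-1))/4 = 0.625.
Right endpoints: -0.375, 0.25, 0.875, 1.5.
f(-0.375) ≈ 0.4724, f(0.25) ≈ 1.6487, f(0.875) ≈ 5.7546, f(1.5) ≈ 20.0855.
Sum = Δu · [f(-0.375) + f(0.25) + f(0.875) + f(1.5)].
Sum ≈ 17.4758.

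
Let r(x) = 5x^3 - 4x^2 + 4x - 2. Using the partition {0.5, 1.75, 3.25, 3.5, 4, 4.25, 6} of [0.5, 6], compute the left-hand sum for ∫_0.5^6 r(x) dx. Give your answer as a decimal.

Subinterval widths: 1.25, 1.5, 0.25, 0.5, 0.25, 1.75.
Left endpoints: 0.5, 1.75, 3.25, 3.5, 4, 4.25.
r(0.5) = -0.375, r(1.75) = 19.546875, r(3.25) = 140.390625, r(3.5) = 177.375, r(4) = 270, r(4.25) = 326.578125.
Sum = Σ Δx_i · r(x_i).
Sum = 791.6484375.

791.6484375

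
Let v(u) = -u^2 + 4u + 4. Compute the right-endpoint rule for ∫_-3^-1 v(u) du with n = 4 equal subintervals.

-12.75

Δu = (-1 − (-3))/4 = 0.5.
Right endpoints: -2.5, -2, -1.5, -1.
v(-2.5) = -12.25, v(-2) = -8, v(-1.5) = -4.25, v(-1) = -1.
Sum = Δu · [v(-2.5) + v(-2) + v(-1.5) + v(-1)].
Sum = -12.75.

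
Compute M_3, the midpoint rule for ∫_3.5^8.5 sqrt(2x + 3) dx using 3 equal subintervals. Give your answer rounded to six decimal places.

Δx = (8.5 − 3.5)/3 = 5/3.
Midpoints: 13/3, 6, 23/3.
f(13/3) ≈ 3.415650, f(6) ≈ 3.872983, f(23/3) ≈ 4.281744.
Sum = Δx · [f(13/3) + f(6) + f(23/3)].
Sum ≈ 19.283963.

19.283963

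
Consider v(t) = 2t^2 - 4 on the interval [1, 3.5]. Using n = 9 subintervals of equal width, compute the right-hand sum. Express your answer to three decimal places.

21.106

Δt = (3.5 − 1)/9 = 5/18.
Right endpoints: 23/18, 14/9, 11/6, 19/9, 43/18, 8/3, 53/18, 29/9, 3.5.
v(23/18) = -119/162, v(14/9) = 68/81, v(11/6) = 49/18, v(19/9) = 398/81, v(43/18) = 1201/162, v(8/3) = 92/9, v(53/18) = 2161/162, v(29/9) = 1358/81, v(3.5) = 20.5.
Sum = Δt · [v(23/18) + v(14/9) + v(11/6) + ...].
Sum ≈ 21.106.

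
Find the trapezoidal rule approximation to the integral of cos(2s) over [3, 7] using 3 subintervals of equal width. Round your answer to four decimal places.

0.2049

Δs = (7 − 3)/3 = 4/3.
f(3) ≈ 0.9602, f(13/3) ≈ -0.7261, f(17/3) ≈ 0.3314, f(7) ≈ 0.1367.
T_3 = (Δs/2)·[f(s_0) + 2f(s_1) + 2f(s_2) + f(s_3)].
Sum ≈ 0.2049.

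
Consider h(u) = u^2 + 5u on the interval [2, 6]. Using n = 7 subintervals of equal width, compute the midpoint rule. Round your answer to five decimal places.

Δu = (6 − 2)/7 = 4/7.
Midpoints: 16/7, 20/7, 24/7, 4, 32/7, 36/7, 40/7.
h(16/7) = 816/49, h(20/7) = 1100/49, h(24/7) = 1416/49, h(4) = 36, h(32/7) = 2144/49, h(36/7) = 2556/49, h(40/7) = 3000/49.
Sum = Δu · [h(16/7) + h(20/7) + h(24/7) + ...].
Sum ≈ 149.22449.

149.22449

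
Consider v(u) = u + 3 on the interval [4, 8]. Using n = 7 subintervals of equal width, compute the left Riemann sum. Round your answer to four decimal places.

Δu = (8 − 4)/7 = 4/7.
Left endpoints: 4, 32/7, 36/7, 40/7, 44/7, 48/7, 52/7.
v(4) = 7, v(32/7) = 53/7, v(36/7) = 57/7, v(40/7) = 61/7, v(44/7) = 65/7, v(48/7) = 69/7, v(52/7) = 73/7.
Sum = Δu · [v(4) + v(32/7) + v(36/7) + ...].
Sum ≈ 34.8571.

34.8571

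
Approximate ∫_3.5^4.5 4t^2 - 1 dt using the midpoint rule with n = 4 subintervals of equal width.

63.3125

Δt = (4.5 − 3.5)/4 = 0.25.
Midpoints: 3.625, 3.875, 4.125, 4.375.
f(3.625) = 51.5625, f(3.875) = 59.0625, f(4.125) = 67.0625, f(4.375) = 75.5625.
Sum = Δt · [f(3.625) + f(3.875) + f(4.125) + f(4.375)].
Sum = 63.3125.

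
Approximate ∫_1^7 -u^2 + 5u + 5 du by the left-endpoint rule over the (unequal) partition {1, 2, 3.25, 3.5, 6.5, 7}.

Subinterval widths: 1, 1.25, 0.25, 3, 0.5.
Left endpoints: 1, 2, 3.25, 3.5, 6.5.
f(1) = 9, f(2) = 11, f(3.25) = 10.6875, f(3.5) = 10.25, f(6.5) = -4.75.
Sum = Σ Δu_i · f(u_i).
Sum = 53.796875.

53.796875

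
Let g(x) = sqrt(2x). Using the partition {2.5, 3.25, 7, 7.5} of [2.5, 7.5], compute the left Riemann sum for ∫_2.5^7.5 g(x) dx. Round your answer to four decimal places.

Subinterval widths: 0.75, 3.75, 0.5.
Left endpoints: 2.5, 3.25, 7.
g(2.5) ≈ 2.2361, g(3.25) ≈ 2.5495, g(7) ≈ 3.7417.
Sum = Σ Δx_i · g(x_i).
Sum ≈ 13.1085.

13.1085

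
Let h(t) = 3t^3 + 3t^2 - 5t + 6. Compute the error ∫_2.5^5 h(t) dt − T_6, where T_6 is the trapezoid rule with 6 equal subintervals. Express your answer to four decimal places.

-2.6584

Exact integral: ∫_2.5^5 h(t) dt = 516.953125.
T_6 ≈ 519.611545.
Error ≈ 516.953125 − 519.611545 ≈ -2.6584.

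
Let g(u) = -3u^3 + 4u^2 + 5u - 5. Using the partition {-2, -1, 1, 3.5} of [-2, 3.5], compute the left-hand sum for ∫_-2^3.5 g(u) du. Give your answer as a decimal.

Subinterval widths: 1, 2, 2.5.
Left endpoints: -2, -1, 1.
g(-2) = 25, g(-1) = -3, g(1) = 1.
Sum = Σ Δu_i · g(u_i).
Sum = 21.5.

21.5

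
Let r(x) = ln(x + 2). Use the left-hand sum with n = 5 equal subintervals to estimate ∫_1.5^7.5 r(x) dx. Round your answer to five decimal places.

Δx = (7.5 − 1.5)/5 = 1.2.
Left endpoints: 1.5, 2.7, 3.9, 5.1, 6.3.
r(1.5) ≈ 1.25276, r(2.7) ≈ 1.54756, r(3.9) ≈ 1.77495, r(5.1) ≈ 1.96009, r(6.3) ≈ 2.11626.
Sum = Δx · [r(1.5) + r(2.7) + r(3.9) + r(5.1) + r(6.3)].
Sum ≈ 10.38195.

10.38195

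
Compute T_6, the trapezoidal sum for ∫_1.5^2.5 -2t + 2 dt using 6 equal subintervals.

-2

Δt = (2.5 − 1.5)/6 = 1/6.
f(1.5) = -1, f(5/3) = -4/3, f(11/6) = -5/3, f(2) = -2, f(13/6) = -7/3, f(7/3) = -8/3, f(2.5) = -3.
T_6 = (Δt/2)·[f(t_0) + 2f(t_1) + ... + 2f(t_{5}) + f(t_6)].
Sum = -2.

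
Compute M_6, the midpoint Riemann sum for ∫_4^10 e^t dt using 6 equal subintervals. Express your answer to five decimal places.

Δt = (10 − 4)/6 = 1.
Midpoints: 4.5, 5.5, 6.5, 7.5, 8.5, 9.5.
f(4.5) ≈ 90.01713, f(5.5) ≈ 244.69193, f(6.5) ≈ 665.14163, f(7.5) ≈ 1808.04241, f(8.5) ≈ 4914.76884, f(9.5) ≈ 13359.72683.
Sum = Δt · [f(4.5) + f(5.5) + f(6.5) + ...].
Sum ≈ 21082.38878.

21082.38878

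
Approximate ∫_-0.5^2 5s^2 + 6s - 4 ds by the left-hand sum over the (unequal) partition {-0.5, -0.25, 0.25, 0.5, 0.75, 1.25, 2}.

5.625

Subinterval widths: 0.25, 0.5, 0.25, 0.25, 0.5, 0.75.
Left endpoints: -0.5, -0.25, 0.25, 0.5, 0.75, 1.25.
f(-0.5) = -5.75, f(-0.25) = -5.1875, f(0.25) = -2.1875, f(0.5) = 0.25, f(0.75) = 3.3125, f(1.25) = 11.3125.
Sum = Σ Δs_i · f(s_i).
Sum = 5.625.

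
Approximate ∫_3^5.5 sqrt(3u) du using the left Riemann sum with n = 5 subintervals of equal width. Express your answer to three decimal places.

8.626

Δu = (5.5 − 3)/5 = 0.5.
Left endpoints: 3, 3.5, 4, 4.5, 5.
f(3) ≈ 3.000, f(3.5) ≈ 3.240, f(4) ≈ 3.464, f(4.5) ≈ 3.674, f(5) ≈ 3.873.
Sum = Δu · [f(3) + f(3.5) + f(4) + f(4.5) + f(5)].
Sum ≈ 8.626.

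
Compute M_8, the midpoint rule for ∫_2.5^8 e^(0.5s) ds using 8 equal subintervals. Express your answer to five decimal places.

101.71408

Δs = (8 − 2.5)/8 = 0.6875.
Midpoints: 2.84375, 3.53125, 4.21875, 4.90625, 5.59375, 6.28125, 6.96875, 7.65625.
f(2.84375) ≈ 4.14488, f(3.53125) ≈ 5.84522, f(4.21875) ≈ 8.24309, f(4.90625) ≈ 11.62462, f(5.59375) ≈ 16.39334, f(6.28125) ≈ 23.11831, f(6.96875) ≈ 32.60204, f(7.65625) ≈ 45.97625.
Sum = Δs · [f(2.84375) + f(3.53125) + f(4.21875) + ...].
Sum ≈ 101.71408.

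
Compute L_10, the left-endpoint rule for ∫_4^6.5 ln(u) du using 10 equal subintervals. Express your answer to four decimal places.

Δu = (6.5 − 4)/10 = 0.25.
Left endpoints: 4, 4.25, 4.5, 4.75, 5, 5.25, 5.5, 5.75, 6, 6.25.
f(4) ≈ 1.3863, f(4.25) ≈ 1.4469, f(4.5) ≈ 1.5041, f(4.75) ≈ 1.5581, f(5) ≈ 1.6094, f(5.25) ≈ 1.6582, f(5.5) ≈ 1.7047, f(5.75) ≈ 1.7492, f(6) ≈ 1.7918, f(6.25) ≈ 1.8326.
Sum = Δu · [f(4) + f(4.25) + f(4.5) + ...].
Sum ≈ 4.0603.

4.0603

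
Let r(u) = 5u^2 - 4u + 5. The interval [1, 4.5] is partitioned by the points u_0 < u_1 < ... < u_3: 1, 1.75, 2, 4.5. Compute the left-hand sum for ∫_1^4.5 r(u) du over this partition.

50.328125

Subinterval widths: 0.75, 0.25, 2.5.
Left endpoints: 1, 1.75, 2.
r(1) = 6, r(1.75) = 13.3125, r(2) = 17.
Sum = Σ Δu_i · r(u_i).
Sum = 50.328125.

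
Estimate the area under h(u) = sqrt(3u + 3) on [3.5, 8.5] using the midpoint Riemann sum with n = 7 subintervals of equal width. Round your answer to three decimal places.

22.791

Δu = (8.5 − 3.5)/7 = 5/7.
Midpoints: 27/7, 32/7, 37/7, 6, 47/7, 52/7, 57/7.
h(27/7) ≈ 3.817, h(32/7) ≈ 4.088, h(37/7) ≈ 4.342, h(6) ≈ 4.583, h(47/7) ≈ 4.811, h(52/7) ≈ 5.028, h(57/7) ≈ 5.237.
Sum = Δu · [h(27/7) + h(32/7) + h(37/7) + ...].
Sum ≈ 22.791.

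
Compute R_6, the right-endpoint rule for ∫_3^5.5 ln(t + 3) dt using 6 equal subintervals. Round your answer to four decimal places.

Δt = (5.5 − 3)/6 = 5/12.
Right endpoints: 41/12, 23/6, 4.25, 14/3, 61/12, 5.5.
f(41/12) ≈ 1.8589, f(23/6) ≈ 1.9218, f(4.25) ≈ 1.9810, f(14/3) ≈ 2.0369, f(61/12) ≈ 2.0898, f(5.5) ≈ 2.1401.
Sum = Δt · [f(41/12) + f(23/6) + f(4.25) + ...].
Sum ≈ 5.0119.

5.0119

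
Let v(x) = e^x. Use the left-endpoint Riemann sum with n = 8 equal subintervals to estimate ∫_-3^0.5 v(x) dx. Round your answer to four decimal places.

Δx = (0.5 − (-3))/8 = 0.4375.
Left endpoints: -3, -2.5625, -2.125, -1.6875, -1.25, -0.8125, -0.375, 0.0625.
v(-3) ≈ 0.0498, v(-2.5625) ≈ 0.0771, v(-2.125) ≈ 0.1194, v(-1.6875) ≈ 0.1850, v(-1.25) ≈ 0.2865, v(-0.8125) ≈ 0.4437, v(-0.375) ≈ 0.6873, v(0.0625) ≈ 1.0645.
Sum = Δx · [v(-3) + v(-2.5625) + v(-2.125) + ...].
Sum ≈ 1.2746.

1.2746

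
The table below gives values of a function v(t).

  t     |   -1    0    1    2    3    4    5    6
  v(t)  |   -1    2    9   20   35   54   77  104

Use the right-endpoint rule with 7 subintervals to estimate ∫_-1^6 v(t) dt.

Δt = 1.
Sum = 1·[2 + 9 + 20 + 35 + 54 + 77 + 104] = 301.

301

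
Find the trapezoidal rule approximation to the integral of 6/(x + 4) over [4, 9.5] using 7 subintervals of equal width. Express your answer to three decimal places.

Δx = (9.5 − 4)/7 = 11/14.
f(4) = 0.75, f(67/14) = 28/41, f(39/7) = 42/67, f(89/14) = 84/145, f(50/7) = 7/13, f(111/14) = 84/167, f(61/7) = 42/89, f(9.5) = 4/9.
T_7 = (Δx/2)·[f(x_0) + 2f(x_1) + ... + 2f(x_{6}) + f(x_7)].
Sum ≈ 3.143.

3.143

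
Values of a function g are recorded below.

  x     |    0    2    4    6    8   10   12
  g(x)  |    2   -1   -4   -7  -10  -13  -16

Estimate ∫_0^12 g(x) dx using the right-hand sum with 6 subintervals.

Δx = 2.
Sum = 2·[(-1) + (-4) + (-7) + (-10) + (-13) + (-16)] = -102.

-102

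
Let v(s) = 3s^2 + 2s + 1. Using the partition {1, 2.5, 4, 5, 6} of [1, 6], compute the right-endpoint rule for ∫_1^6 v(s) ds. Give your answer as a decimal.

Subinterval widths: 1.5, 1.5, 1, 1.
Right endpoints: 2.5, 4, 5, 6.
v(2.5) = 24.75, v(4) = 57, v(5) = 86, v(6) = 121.
Sum = Σ Δs_i · v(s_i).
Sum = 329.625.

329.625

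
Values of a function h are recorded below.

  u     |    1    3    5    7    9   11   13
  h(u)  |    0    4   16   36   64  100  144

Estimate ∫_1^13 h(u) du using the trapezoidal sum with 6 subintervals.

Δu = 2.
T_6 = (2/2)·[0 + 2·4 + 2·16 + 2·36 + 2·64 + 2·100 + 144] = 584.

584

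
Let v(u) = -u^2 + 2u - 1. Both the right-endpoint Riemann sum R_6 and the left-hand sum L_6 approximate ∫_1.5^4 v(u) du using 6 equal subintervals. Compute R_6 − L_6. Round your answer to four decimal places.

R_6 ≈ -10.853588.
L_6 ≈ -7.207755.
R_6 − L_6 ≈ -3.6458.

-3.6458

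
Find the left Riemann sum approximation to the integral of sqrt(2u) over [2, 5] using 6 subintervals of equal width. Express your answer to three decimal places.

Δu = (5 − 2)/6 = 0.5.
Left endpoints: 2, 2.5, 3, 3.5, 4, 4.5.
f(2) ≈ 2.000, f(2.5) ≈ 2.236, f(3) ≈ 2.449, f(3.5) ≈ 2.646, f(4) ≈ 2.828, f(4.5) ≈ 3.000.
Sum = Δu · [f(2) + f(2.5) + f(3) + ...].
Sum ≈ 7.580.

7.580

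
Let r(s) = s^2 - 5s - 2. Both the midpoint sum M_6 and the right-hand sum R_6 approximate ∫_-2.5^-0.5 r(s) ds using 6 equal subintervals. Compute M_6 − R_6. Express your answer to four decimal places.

M_6 ≈ 16.148148.
R_6 ≈ 13.537037.
M_6 − R_6 ≈ 2.6111.

2.6111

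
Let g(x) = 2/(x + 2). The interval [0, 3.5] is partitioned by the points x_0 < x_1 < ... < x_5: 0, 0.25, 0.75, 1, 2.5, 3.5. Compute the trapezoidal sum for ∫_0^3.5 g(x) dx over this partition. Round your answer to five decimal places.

2.05177

Subinterval widths: 0.25, 0.5, 0.25, 1.5, 1.
g(0) = 1, g(0.25) = 8/9, g(0.75) = 8/11, g(1) = 2/3, g(2.5) = 4/9, g(3.5) = 4/11.
On each subinterval the trapezoid contributes (Δx_i/2)·[g(x_{i-1}) + g(x_i)].
Sum ≈ 2.05177.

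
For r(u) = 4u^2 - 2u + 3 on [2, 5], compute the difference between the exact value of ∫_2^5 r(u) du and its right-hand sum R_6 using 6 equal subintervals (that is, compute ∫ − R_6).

Exact integral: ∫_2^5 r(u) du = 144.
R_6 = 164.
Error = 144 − 164 = -20.

-20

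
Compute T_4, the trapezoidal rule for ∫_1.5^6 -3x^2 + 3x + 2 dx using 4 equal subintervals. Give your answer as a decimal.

-155.84765625

Δx = (6 − 1.5)/4 = 1.125.
f(1.5) = -0.25, f(2.625) = -10.796875, f(3.75) = -28.9375, f(4.875) = -54.671875, f(6) = -88.
T_4 = (Δx/2)·[f(x_0) + 2f(x_1) + 2f(x_2) + 2f(x_3) + f(x_4)].
Sum = -155.84765625.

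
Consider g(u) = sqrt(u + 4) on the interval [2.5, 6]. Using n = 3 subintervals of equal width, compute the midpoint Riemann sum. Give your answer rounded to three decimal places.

10.036

Δu = (6 − 2.5)/3 = 7/6.
Midpoints: 37/12, 4.25, 65/12.
g(37/12) ≈ 2.661, g(4.25) ≈ 2.872, g(65/12) ≈ 3.069.
Sum = Δu · [g(37/12) + g(4.25) + g(65/12)].
Sum ≈ 10.036.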